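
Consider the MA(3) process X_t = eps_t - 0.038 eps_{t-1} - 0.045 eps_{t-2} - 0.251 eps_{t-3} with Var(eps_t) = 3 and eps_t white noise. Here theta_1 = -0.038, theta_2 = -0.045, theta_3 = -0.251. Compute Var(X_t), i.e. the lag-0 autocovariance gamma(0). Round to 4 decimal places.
\gamma(0) = 3.1994

For an MA(q) process X_t = eps_t + sum_i theta_i eps_{t-i} with
Var(eps_t) = sigma^2, the variance is
  gamma(0) = sigma^2 * (1 + sum_i theta_i^2).
  sum_i theta_i^2 = (-0.038)^2 + (-0.045)^2 + (-0.251)^2 = 0.001444 + 0.002025 + 0.063001 = 0.06647.
  gamma(0) = 3 * (1 + 0.06647) = 3 * 1.06647 = 3.19941, which rounds to 3.1994.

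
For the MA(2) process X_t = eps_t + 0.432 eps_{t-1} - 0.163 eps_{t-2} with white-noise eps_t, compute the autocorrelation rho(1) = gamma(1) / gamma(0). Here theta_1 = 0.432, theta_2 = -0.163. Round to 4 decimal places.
\rho(1) = 0.2980

For an MA(q) process with theta_0 = 1, the autocovariance is
  gamma(k) = sigma^2 * sum_{i=0..q-k} theta_i * theta_{i+k},
and rho(k) = gamma(k) / gamma(0). Sigma^2 cancels.
  numerator   = (1)*(0.432) + (0.432)*(-0.163) = 0.361584.
  denominator = (1)^2 + (0.432)^2 + (-0.163)^2 = 1.213193.
  rho(1) = 0.361584 / 1.213193 = 0.2980.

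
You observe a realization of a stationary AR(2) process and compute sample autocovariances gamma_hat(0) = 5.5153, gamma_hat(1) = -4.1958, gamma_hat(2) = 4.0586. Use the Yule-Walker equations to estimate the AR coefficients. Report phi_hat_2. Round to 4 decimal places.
\hat\phi_{2} = 0.3730

The Yule-Walker equations for an AR(p) process read, in matrix form,
  Gamma_p phi = r_p,   with   (Gamma_p)_{ij} = gamma(|i - j|),
                       (r_p)_i = gamma(i),   i,j = 1..p.
Substitute the sample gammas (Toeplitz matrix and right-hand side of size 2):
  Gamma_p = [[5.5153, -4.1958], [-4.1958, 5.5153]]
  r_p     = [-4.1958, 4.0586]
Written out:
  5.5153 phi_1 - 4.1958 phi_2 = -4.1958
  -4.1958 phi_1 + 5.5153 phi_2 = 4.0586
Solve by Cramer's rule:
  det = gamma(0)^2 - gamma(1)^2 = (5.5153)^2 - (-4.1958)^2 = 30.41853409 - 17.60473764 = 12.81379645
  phi_hat_1 = [gamma(1) gamma(0) - gamma(1) gamma(2)] / det = [(-4.1958)(5.5153) - (-4.1958)(4.0586)] / 12.81379645 = -6.11202186 / 12.81379645 = -0.477
  phi_hat_2 = [gamma(0) gamma(2) - gamma(1)^2] / det = [(5.5153)(4.0586) - (-4.1958)^2] / 12.81379645 = 4.77965894 / 12.81379645 = 0.373
So phi_hat = [-0.4770, 0.3730].
Therefore phi_hat_2 = 0.3730.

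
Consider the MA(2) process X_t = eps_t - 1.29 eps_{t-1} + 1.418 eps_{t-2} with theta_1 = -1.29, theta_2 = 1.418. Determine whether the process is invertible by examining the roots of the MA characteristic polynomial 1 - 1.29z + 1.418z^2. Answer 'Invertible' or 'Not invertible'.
\text{Not invertible}

The MA(q) characteristic polynomial is P(z) = 1 - 1.29z + 1.418z^2.
Invertibility requires all roots to lie outside the unit circle, i.e. |z| > 1 for every root.
Set 1 + (-1.29) z + (1.418) z^2 = 0, i.e. a z^2 + b z + c = 0 with a = 1.418, b = -1.29, c = 1.
Discriminant D = b^2 - 4ac = (-1.29)^2 - 4*(1.418)*1 = 1.6641 - (5.672) = -4.0079.
D < 0, so the roots are the complex-conjugate pair z = (-b +/- i sqrt(-D)) / (2a) = 0.4549 +/- 0.7059i.
For a conjugate pair |z|^2 = z * conj(z) = (product of roots) = c/a = 1/(1.418) = 0.705219, so |z| = sqrt(0.705219) = 0.8398 for both roots.
Moduli of all roots: 0.8398, 0.8398.
All moduli strictly greater than 1? No.
Verdict: Not invertible.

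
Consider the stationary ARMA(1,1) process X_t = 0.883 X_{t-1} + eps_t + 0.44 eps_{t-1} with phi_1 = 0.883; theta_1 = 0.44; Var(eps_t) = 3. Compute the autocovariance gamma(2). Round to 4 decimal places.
\gamma(2) = 22.0881

Multiply the model equation by X_{t-k} and take expectations. With theta_0 = psi_0 = 1 and psi_j the MA(infinity) weights, this gives
  gamma(k) - sum_i phi_i gamma(k-i) = c_k,
  c_k = sigma^2 * sum_{j=k..q} theta_j psi_{j-k}   (c_k = 0 for k > q),
using gamma(-m) = gamma(m).
psi-weights needed (psi_j = theta_j + sum_i phi_i psi_{j-i}):
  psi_1 = theta_1 + phi_1 = 0.44 + (0.883) = 1.323
Right-hand sides:
  c_0 = sigma^2 (1 + theta_1 psi_1) = 3 * (1 + (0.44)(1.323)) = 3 * 1.58212 = 4.74636
  c_1 = sigma^2 theta_1 = 3 * (0.44) = 1.32
  c_2 = 0
Equations for k = 0 and k = 1 (AR order 1):
  gamma(0) = phi_1 gamma(1) + c_0
  gamma(1) = phi_1 gamma(0) + c_1
Substituting the second into the first: gamma(0) (1 - phi_1^2) = c_0 + phi_1 c_1, so
  gamma(0) = (c_0 + phi_1 c_1) / (1 - phi_1^2) = (4.74636 + (0.883)(1.32)) / (1 - (0.883)^2) = 5.91192 / 0.220311 = 26.83443.
  gamma(1) = phi_1 gamma(0) + c_1 = (0.883)(26.83443) + (1.32) = 25.014801.
For k = 2 (> q): gamma(2) = phi_1 gamma(1) = (0.883)(25.014801) = 22.08807.
Therefore gamma(2) = 22.0881 (to 4 decimal places).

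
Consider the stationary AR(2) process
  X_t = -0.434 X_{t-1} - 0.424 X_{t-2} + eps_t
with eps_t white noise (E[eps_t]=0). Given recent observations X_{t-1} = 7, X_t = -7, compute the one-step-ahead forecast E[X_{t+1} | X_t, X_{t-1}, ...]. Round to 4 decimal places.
E[X_{t+1} \mid \mathcal F_t] = 0.0700

For an AR(p) model X_t = c + sum_i phi_i X_{t-i} + eps_t, the
one-step-ahead conditional mean is
  E[X_{t+1} | X_t, ...] = c + sum_i phi_i X_{t+1-i}.
Substitute known values:
  E[X_{t+1} | ...] = (-0.434) * (-7) + (-0.424) * (7)
                   = 0.0700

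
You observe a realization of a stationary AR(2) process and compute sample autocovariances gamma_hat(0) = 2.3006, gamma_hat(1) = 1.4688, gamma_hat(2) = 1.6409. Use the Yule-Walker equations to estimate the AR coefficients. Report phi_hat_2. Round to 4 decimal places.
\hat\phi_{2} = 0.5159

The Yule-Walker equations for an AR(p) process read, in matrix form,
  Gamma_p phi = r_p,   with   (Gamma_p)_{ij} = gamma(|i - j|),
                       (r_p)_i = gamma(i),   i,j = 1..p.
Substitute the sample gammas (Toeplitz matrix and right-hand side of size 2):
  Gamma_p = [[2.3006, 1.4688], [1.4688, 2.3006]]
  r_p     = [1.4688, 1.6409]
Written out:
  2.3006 phi_1 + 1.4688 phi_2 = 1.4688
  1.4688 phi_1 + 2.3006 phi_2 = 1.6409
Solve by Cramer's rule:
  det = gamma(0)^2 - gamma(1)^2 = (2.3006)^2 - (1.4688)^2 = 5.29276036 - 2.15737344 = 3.13538692
  phi_hat_1 = [gamma(1) gamma(0) - gamma(1) gamma(2)] / det = [(1.4688)(2.3006) - (1.4688)(1.6409)] / 3.13538692 = 0.96896736 / 3.13538692 = 0.309
  phi_hat_2 = [gamma(0) gamma(2) - gamma(1)^2] / det = [(2.3006)(1.6409) - (1.4688)^2] / 3.13538692 = 1.6176811 / 3.13538692 = 0.5159
So phi_hat = [0.3090, 0.5159].
Therefore phi_hat_2 = 0.5159.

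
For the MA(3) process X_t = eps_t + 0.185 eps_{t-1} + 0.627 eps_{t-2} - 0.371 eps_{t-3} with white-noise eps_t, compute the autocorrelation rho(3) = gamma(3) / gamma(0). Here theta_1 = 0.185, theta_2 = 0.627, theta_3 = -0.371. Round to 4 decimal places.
\rho(3) = -0.2371

For an MA(q) process with theta_0 = 1, the autocovariance is
  gamma(k) = sigma^2 * sum_{i=0..q-k} theta_i * theta_{i+k},
and rho(k) = gamma(k) / gamma(0). Sigma^2 cancels.
  numerator   = (1)*(-0.371) = -0.371.
  denominator = (1)^2 + (0.185)^2 + (0.627)^2 + (-0.371)^2 = 1.564995.
  rho(3) = -0.371 / 1.564995 = -0.2371.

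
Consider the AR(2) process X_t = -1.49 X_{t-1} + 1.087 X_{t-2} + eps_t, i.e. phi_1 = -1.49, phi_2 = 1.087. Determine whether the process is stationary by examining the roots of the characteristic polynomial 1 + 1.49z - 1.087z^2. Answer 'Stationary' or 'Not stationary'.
\text{Not stationary}

The AR(p) characteristic polynomial is P(z) = 1 + 1.49z - 1.087z^2.
Stationarity requires all roots to lie outside the unit circle, i.e. |z| > 1 for every root.
Set 1 + (1.49) z + (-1.087) z^2 = 0, i.e. a z^2 + b z + c = 0 with a = -1.087, b = 1.49, c = 1.
Discriminant D = b^2 - 4ac = (1.49)^2 - 4*(-1.087)*1 = 2.2201 - (-4.348) = 6.5681.
D >= 0, so the roots are real: z = (-b +/- sqrt(D)) / (2a) = (-1.49 +/- 2.56283) / (-2.174).
  z_1 = (-1.49 + 2.56283) / (-2.174) = -0.4935,   |z_1| = 0.4935.
  z_2 = (-1.49 - 2.56283) / (-2.174) = 1.8642,   |z_2| = 1.8642.
Moduli of all roots: 0.4935, 1.8642.
All moduli strictly greater than 1? No.
Verdict: Not stationary.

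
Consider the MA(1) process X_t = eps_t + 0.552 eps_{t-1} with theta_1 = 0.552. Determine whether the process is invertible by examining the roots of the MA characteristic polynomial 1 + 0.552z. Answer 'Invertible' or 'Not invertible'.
\text{Invertible}

The MA(q) characteristic polynomial is P(z) = 1 + 0.552z.
Invertibility requires all roots to lie outside the unit circle, i.e. |z| > 1 for every root.
This is linear in z: 1 + (0.552) z = 0  =>  z = -1/(0.552) = -1.811594,  |z| = 1.811594.
Moduli of all roots: 1.8116.
All moduli strictly greater than 1? Yes.
Verdict: Invertible.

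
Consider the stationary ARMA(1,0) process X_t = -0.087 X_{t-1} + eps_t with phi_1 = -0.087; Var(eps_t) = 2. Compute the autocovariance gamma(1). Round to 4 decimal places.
\gamma(1) = -0.1753

Multiply the model equation by X_{t-k} and take expectations. With theta_0 = psi_0 = 1 and psi_j the MA(infinity) weights, this gives
  gamma(k) - sum_i phi_i gamma(k-i) = c_k,
  c_k = sigma^2 * sum_{j=k..q} theta_j psi_{j-k}   (c_k = 0 for k > q),
using gamma(-m) = gamma(m).
Pure AR (q = 0): c_0 = sigma^2 = 2, c_k = 0 for k >= 1.
Equations for k = 0 and k = 1 (AR order 1):
  gamma(0) = phi_1 gamma(1) + c_0
  gamma(1) = phi_1 gamma(0) + c_1
Substituting the second into the first: gamma(0) (1 - phi_1^2) = c_0 + phi_1 c_1, so
  gamma(0) = c_0 / (1 - phi_1^2) = 2 / (1 - (-0.087)^2) = 2 / 0.992431 = 2.015253.
  gamma(1) = phi_1 gamma(0) = (-0.087)(2.015253) = -0.175327.
Therefore gamma(1) = -0.1753 (to 4 decimal places).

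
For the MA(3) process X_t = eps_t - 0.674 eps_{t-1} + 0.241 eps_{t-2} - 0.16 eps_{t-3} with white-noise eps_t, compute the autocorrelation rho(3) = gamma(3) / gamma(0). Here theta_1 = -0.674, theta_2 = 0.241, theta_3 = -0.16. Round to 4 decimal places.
\rho(3) = -0.1040

For an MA(q) process with theta_0 = 1, the autocovariance is
  gamma(k) = sigma^2 * sum_{i=0..q-k} theta_i * theta_{i+k},
and rho(k) = gamma(k) / gamma(0). Sigma^2 cancels.
  numerator   = (1)*(-0.16) = -0.16.
  denominator = (1)^2 + (-0.674)^2 + (0.241)^2 + (-0.16)^2 = 1.537957.
  rho(3) = -0.16 / 1.537957 = -0.1040.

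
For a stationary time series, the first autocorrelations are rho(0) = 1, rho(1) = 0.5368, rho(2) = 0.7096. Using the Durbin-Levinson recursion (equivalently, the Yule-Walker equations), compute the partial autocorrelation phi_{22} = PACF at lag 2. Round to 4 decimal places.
\phi_{22} = 0.5920

The PACF at lag k is phi_{kk}, the last component of the solution
to the Yule-Walker system G_k phi = r_k where
  (G_k)_{ij} = rho(|i - j|), (r_k)_i = rho(i), i,j = 1..k.
Equivalently, Durbin-Levinson gives phi_{kk} iteratively:
  phi_{11} = rho(1)
  phi_{kk} = [rho(k) - sum_{j=1..k-1} phi_{k-1,j} rho(k-j)]
            / [1 - sum_{j=1..k-1} phi_{k-1,j} rho(j)],
  phi_{k,j} = phi_{k-1,j} - phi_{kk} phi_{k-1,k-j},  j = 1..k-1.
Step k = 1:
  phi_11 = rho(1) = 0.5368.
Step k = 2:
  phi_22 = [rho(2) - phi_11 rho(1)] / [1 - phi_11 rho(1)] = [0.7096 - (0.5368)(0.5368)] / [1 - (0.5368)(0.5368)]
         = 0.42144576 / 0.71184576 = 0.592.
Therefore phi_{22} = 0.5920.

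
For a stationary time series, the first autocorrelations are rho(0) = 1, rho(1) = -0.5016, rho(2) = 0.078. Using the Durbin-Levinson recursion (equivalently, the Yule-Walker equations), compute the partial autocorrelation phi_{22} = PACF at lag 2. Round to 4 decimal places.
\phi_{22} = -0.2320

The PACF at lag k is phi_{kk}, the last component of the solution
to the Yule-Walker system G_k phi = r_k where
  (G_k)_{ij} = rho(|i - j|), (r_k)_i = rho(i), i,j = 1..k.
Equivalently, Durbin-Levinson gives phi_{kk} iteratively:
  phi_{11} = rho(1)
  phi_{kk} = [rho(k) - sum_{j=1..k-1} phi_{k-1,j} rho(k-j)]
            / [1 - sum_{j=1..k-1} phi_{k-1,j} rho(j)],
  phi_{k,j} = phi_{k-1,j} - phi_{kk} phi_{k-1,k-j},  j = 1..k-1.
Step k = 1:
  phi_11 = rho(1) = -0.5016.
Step k = 2:
  phi_22 = [rho(2) - phi_11 rho(1)] / [1 - phi_11 rho(1)] = [0.078 - (-0.5016)(-0.5016)] / [1 - (-0.5016)(-0.5016)]
         = -0.17360256 / 0.74839744 = -0.232.
Therefore phi_{22} = -0.2320.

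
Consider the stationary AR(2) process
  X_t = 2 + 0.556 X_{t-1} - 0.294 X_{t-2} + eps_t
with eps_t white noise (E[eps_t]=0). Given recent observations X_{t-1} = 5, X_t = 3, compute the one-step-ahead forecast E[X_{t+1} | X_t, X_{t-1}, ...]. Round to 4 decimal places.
E[X_{t+1} \mid \mathcal F_t] = 2.1980

For an AR(p) model X_t = c + sum_i phi_i X_{t-i} + eps_t, the
one-step-ahead conditional mean is
  E[X_{t+1} | X_t, ...] = c + sum_i phi_i X_{t+1-i}.
Substitute known values:
  E[X_{t+1} | ...] = 2 + (0.556) * (3) + (-0.294) * (5)
                   = 2.1980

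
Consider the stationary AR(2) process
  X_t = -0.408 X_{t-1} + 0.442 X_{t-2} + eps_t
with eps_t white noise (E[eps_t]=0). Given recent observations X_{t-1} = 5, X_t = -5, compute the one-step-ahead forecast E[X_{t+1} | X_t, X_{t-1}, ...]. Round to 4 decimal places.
E[X_{t+1} \mid \mathcal F_t] = 4.2500

For an AR(p) model X_t = c + sum_i phi_i X_{t-i} + eps_t, the
one-step-ahead conditional mean is
  E[X_{t+1} | X_t, ...] = c + sum_i phi_i X_{t+1-i}.
Substitute known values:
  E[X_{t+1} | ...] = (-0.408) * (-5) + (0.442) * (5)
                   = 4.2500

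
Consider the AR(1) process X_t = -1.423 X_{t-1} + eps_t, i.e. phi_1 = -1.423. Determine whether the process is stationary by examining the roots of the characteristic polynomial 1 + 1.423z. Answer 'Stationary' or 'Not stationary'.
\text{Not stationary}

The AR(p) characteristic polynomial is P(z) = 1 + 1.423z.
Stationarity requires all roots to lie outside the unit circle, i.e. |z| > 1 for every root.
This is linear in z: 1 + (1.423) z = 0  =>  z = -1/(1.423) = -0.702741,  |z| = 0.702741.
Moduli of all roots: 0.7027.
All moduli strictly greater than 1? No.
Verdict: Not stationary.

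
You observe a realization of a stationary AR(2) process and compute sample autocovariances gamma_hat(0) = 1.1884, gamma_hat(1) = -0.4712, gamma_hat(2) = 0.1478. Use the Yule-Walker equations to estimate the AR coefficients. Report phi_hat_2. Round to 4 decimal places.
\hat\phi_{2} = -0.0390

The Yule-Walker equations for an AR(p) process read, in matrix form,
  Gamma_p phi = r_p,   with   (Gamma_p)_{ij} = gamma(|i - j|),
                       (r_p)_i = gamma(i),   i,j = 1..p.
Substitute the sample gammas (Toeplitz matrix and right-hand side of size 2):
  Gamma_p = [[1.1884, -0.4712], [-0.4712, 1.1884]]
  r_p     = [-0.4712, 0.1478]
Written out:
  1.1884 phi_1 - 0.4712 phi_2 = -0.4712
  -0.4712 phi_1 + 1.1884 phi_2 = 0.1478
Solve by Cramer's rule:
  det = gamma(0)^2 - gamma(1)^2 = (1.1884)^2 - (-0.4712)^2 = 1.41229456 - 0.22202944 = 1.19026512
  phi_hat_1 = [gamma(1) gamma(0) - gamma(1) gamma(2)] / det = [(-0.4712)(1.1884) - (-0.4712)(0.1478)] / 1.19026512 = -0.49033072 / 1.19026512 = -0.412
  phi_hat_2 = [gamma(0) gamma(2) - gamma(1)^2] / det = [(1.1884)(0.1478) - (-0.4712)^2] / 1.19026512 = -0.04638392 / 1.19026512 = -0.039
So phi_hat = [-0.4120, -0.0390].
Therefore phi_hat_2 = -0.0390.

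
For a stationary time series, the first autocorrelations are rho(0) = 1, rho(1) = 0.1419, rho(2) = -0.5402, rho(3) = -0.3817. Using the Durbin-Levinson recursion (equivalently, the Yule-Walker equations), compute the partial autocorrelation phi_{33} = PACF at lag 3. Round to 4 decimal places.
\phi_{33} = -0.2731

The PACF at lag k is phi_{kk}, the last component of the solution
to the Yule-Walker system G_k phi = r_k where
  (G_k)_{ij} = rho(|i - j|), (r_k)_i = rho(i), i,j = 1..k.
Equivalently, Durbin-Levinson gives phi_{kk} iteratively:
  phi_{11} = rho(1)
  phi_{kk} = [rho(k) - sum_{j=1..k-1} phi_{k-1,j} rho(k-j)]
            / [1 - sum_{j=1..k-1} phi_{k-1,j} rho(j)],
  phi_{k,j} = phi_{k-1,j} - phi_{kk} phi_{k-1,k-j},  j = 1..k-1.
Step k = 1:
  phi_11 = rho(1) = 0.1419.
Step k = 2:
  phi_22 = [rho(2) - phi_11 rho(1)] / [1 - phi_11 rho(1)] = [-0.5402 - (0.1419)(0.1419)] / [1 - (0.1419)(0.1419)]
         = -0.56033561 / 0.97986439 = -0.57185.
  Update: phi_21 = phi_11 - phi_22 phi_11 = 0.1419 - (-0.57185)(0.1419) = 0.223046.
Step k = 3:
  phi_33 = [rho(3) - phi_21 rho(2) - phi_22 rho(1)] / [1 - phi_21 rho(1) - phi_22 rho(2)]
    numerator   = -0.3817 - (0.223046)(-0.5402) - (-0.57185)(0.1419) = -0.18006526
    denominator = 1 - (0.223046)(0.1419) - (-0.57185)(-0.5402) = 0.65943638
  phi_33 = -0.18006526 / 0.65943638 = -0.2731.
Therefore phi_{33} = -0.2731.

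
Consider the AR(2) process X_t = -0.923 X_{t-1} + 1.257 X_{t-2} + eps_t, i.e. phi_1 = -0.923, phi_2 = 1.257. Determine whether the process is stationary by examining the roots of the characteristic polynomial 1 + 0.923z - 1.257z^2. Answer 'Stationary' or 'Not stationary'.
\text{Not stationary}

The AR(p) characteristic polynomial is P(z) = 1 + 0.923z - 1.257z^2.
Stationarity requires all roots to lie outside the unit circle, i.e. |z| > 1 for every root.
Set 1 + (0.923) z + (-1.257) z^2 = 0, i.e. a z^2 + b z + c = 0 with a = -1.257, b = 0.923, c = 1.
Discriminant D = b^2 - 4ac = (0.923)^2 - 4*(-1.257)*1 = 0.851929 - (-5.028) = 5.879929.
D >= 0, so the roots are real: z = (-b +/- sqrt(D)) / (2a) = (-0.923 +/- 2.424856) / (-2.514).
  z_1 = (-0.923 + 2.424856) / (-2.514) = -0.5974,   |z_1| = 0.5974.
  z_2 = (-0.923 - 2.424856) / (-2.514) = 1.3317,   |z_2| = 1.3317.
Moduli of all roots: 0.5974, 1.3317.
All moduli strictly greater than 1? No.
Verdict: Not stationary.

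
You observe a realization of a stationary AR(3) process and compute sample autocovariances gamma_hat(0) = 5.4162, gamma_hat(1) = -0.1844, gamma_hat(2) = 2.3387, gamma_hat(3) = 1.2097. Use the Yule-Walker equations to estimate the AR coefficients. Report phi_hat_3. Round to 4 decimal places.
\hat\phi_{3} = 0.3030

The Yule-Walker equations for an AR(p) process read, in matrix form,
  Gamma_p phi = r_p,   with   (Gamma_p)_{ij} = gamma(|i - j|),
                       (r_p)_i = gamma(i),   i,j = 1..p.
Substitute the sample gammas (Toeplitz matrix and right-hand side of size 3):
  Gamma_p = [[5.4162, -0.1844, 2.3387], [-0.1844, 5.4162, -0.1844], [2.3387, -0.1844, 5.4162]]
  r_p     = [-0.1844, 2.3387, 1.2097]
Written out (R1..R3):
  (R1) 5.4162 phi_1 - 0.1844 phi_2 + 2.3387 phi_3 = -0.1844
  (R2) -0.1844 phi_1 + 5.4162 phi_2 - 0.1844 phi_3 = 2.3387
  (R3) 2.3387 phi_1 - 0.1844 phi_2 + 5.4162 phi_3 = 1.2097
Gaussian elimination:
  R2 <- R2 - (-0.1844/5.4162) R1 = R2 - (-0.034046) R1:  5.409922 phi_2 - 0.104777 phi_3 = 2.332422
  R3 <- R3 - (2.3387/5.4162) R1 = R3 - (0.431797) R1:  -0.104777 phi_2 + 4.406356 phi_3 = 1.289323
  R3 <- R3 - (-0.104777/5.409922) R2 = R3 - (-0.019367) R2:  4.404327 phi_3 = 1.334497
Back-substitution:
  phi_hat_3 = 1.334497 / 4.404327 = 0.302997
  phi_hat_2 = (2.332422 - (-0.104777)(0.302997)) / 5.409922 = 0.437006
  phi_hat_1 = (-0.1844 - (-0.1844)(0.437006) - (2.3387)(0.302997)) / 5.4162 = -0.150001
So phi_hat = [-0.1500, 0.4370, 0.3030].
Therefore phi_hat_3 = 0.3030.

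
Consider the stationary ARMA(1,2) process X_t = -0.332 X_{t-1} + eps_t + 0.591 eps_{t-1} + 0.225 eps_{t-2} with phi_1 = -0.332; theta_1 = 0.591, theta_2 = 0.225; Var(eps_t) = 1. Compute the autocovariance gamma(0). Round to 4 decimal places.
\gamma(0) = 1.0888

Multiply the model equation by X_{t-k} and take expectations. With theta_0 = psi_0 = 1 and psi_j the MA(infinity) weights, this gives
  gamma(k) - sum_i phi_i gamma(k-i) = c_k,
  c_k = sigma^2 * sum_{j=k..q} theta_j psi_{j-k}   (c_k = 0 for k > q),
using gamma(-m) = gamma(m).
psi-weights needed (psi_j = theta_j + sum_i phi_i psi_{j-i}):
  psi_1 = theta_1 + phi_1 = 0.591 + (-0.332) = 0.259
  psi_2 = theta_2 + phi_1 psi_1 = 0.225 + (-0.332)(0.259) = 0.139012
Right-hand sides:
  c_0 = sigma^2 (1 + theta_1 psi_1 + theta_2 psi_2) = 1 * (1 + (0.591)(0.259) + (0.225)(0.139012)) = 1 * 1.184347 = 1.184347
  c_1 = sigma^2 (theta_1 + theta_2 psi_1) = 1 * (0.591 + (0.225)(0.259)) = 0.649275
  c_2 = sigma^2 theta_2 = 1 * (0.225) = 0.225
Equations for k = 0 and k = 1 (AR order 1):
  gamma(0) = phi_1 gamma(1) + c_0
  gamma(1) = phi_1 gamma(0) + c_1
Substituting the second into the first: gamma(0) (1 - phi_1^2) = c_0 + phi_1 c_1, so
  gamma(0) = (c_0 + phi_1 c_1) / (1 - phi_1^2) = (1.184347 + (-0.332)(0.649275)) / (1 - (-0.332)^2) = 0.968787 / 0.889776 = 1.088799.
Therefore gamma(0) = 1.0888 (to 4 decimal places).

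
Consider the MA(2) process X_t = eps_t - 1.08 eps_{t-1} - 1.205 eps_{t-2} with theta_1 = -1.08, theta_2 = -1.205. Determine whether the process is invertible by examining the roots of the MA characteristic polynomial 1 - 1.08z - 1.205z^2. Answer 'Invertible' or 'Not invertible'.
\text{Not invertible}

The MA(q) characteristic polynomial is P(z) = 1 - 1.08z - 1.205z^2.
Invertibility requires all roots to lie outside the unit circle, i.e. |z| > 1 for every root.
Set 1 + (-1.08) z + (-1.205) z^2 = 0, i.e. a z^2 + b z + c = 0 with a = -1.205, b = -1.08, c = 1.
Discriminant D = b^2 - 4ac = (-1.08)^2 - 4*(-1.205)*1 = 1.1664 - (-4.82) = 5.9864.
D >= 0, so the roots are real: z = (-b +/- sqrt(D)) / (2a) = (1.08 +/- 2.446712) / (-2.41).
  z_1 = (1.08 + 2.446712) / (-2.41) = -1.4634,   |z_1| = 1.4634.
  z_2 = (1.08 - 2.446712) / (-2.41) = 0.5671,   |z_2| = 0.5671.
Moduli of all roots: 1.4634, 0.5671.
All moduli strictly greater than 1? No.
Verdict: Not invertible.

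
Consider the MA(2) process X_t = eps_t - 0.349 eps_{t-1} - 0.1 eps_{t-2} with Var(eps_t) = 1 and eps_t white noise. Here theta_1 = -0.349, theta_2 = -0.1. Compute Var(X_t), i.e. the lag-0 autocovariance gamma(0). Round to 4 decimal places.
\gamma(0) = 1.1318

For an MA(q) process X_t = eps_t + sum_i theta_i eps_{t-i} with
Var(eps_t) = sigma^2, the variance is
  gamma(0) = sigma^2 * (1 + sum_i theta_i^2).
  sum_i theta_i^2 = (-0.349)^2 + (-0.1)^2 = 0.121801 + 0.01 = 0.131801.
  gamma(0) = 1 * (1 + 0.131801) = 1 * 1.131801 = 1.131801, which rounds to 1.1318.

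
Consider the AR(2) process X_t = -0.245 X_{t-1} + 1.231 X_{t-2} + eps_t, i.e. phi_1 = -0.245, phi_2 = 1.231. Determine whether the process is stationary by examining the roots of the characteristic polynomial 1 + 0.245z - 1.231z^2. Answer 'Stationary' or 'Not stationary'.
\text{Not stationary}

The AR(p) characteristic polynomial is P(z) = 1 + 0.245z - 1.231z^2.
Stationarity requires all roots to lie outside the unit circle, i.e. |z| > 1 for every root.
Set 1 + (0.245) z + (-1.231) z^2 = 0, i.e. a z^2 + b z + c = 0 with a = -1.231, b = 0.245, c = 1.
Discriminant D = b^2 - 4ac = (0.245)^2 - 4*(-1.231)*1 = 0.060025 - (-4.924) = 4.984025.
D >= 0, so the roots are real: z = (-b +/- sqrt(D)) / (2a) = (-0.245 +/- 2.232493) / (-2.462).
  z_1 = (-0.245 + 2.232493) / (-2.462) = -0.8073,   |z_1| = 0.8073.
  z_2 = (-0.245 - 2.232493) / (-2.462) = 1.0063,   |z_2| = 1.0063.
Moduli of all roots: 0.8073, 1.0063.
All moduli strictly greater than 1? No.
Verdict: Not stationary.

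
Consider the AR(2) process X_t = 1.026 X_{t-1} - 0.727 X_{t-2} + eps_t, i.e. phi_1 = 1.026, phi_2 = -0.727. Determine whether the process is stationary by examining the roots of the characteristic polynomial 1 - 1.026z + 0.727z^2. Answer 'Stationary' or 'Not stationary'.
\text{Stationary}

The AR(p) characteristic polynomial is P(z) = 1 - 1.026z + 0.727z^2.
Stationarity requires all roots to lie outside the unit circle, i.e. |z| > 1 for every root.
Set 1 + (-1.026) z + (0.727) z^2 = 0, i.e. a z^2 + b z + c = 0 with a = 0.727, b = -1.026, c = 1.
Discriminant D = b^2 - 4ac = (-1.026)^2 - 4*(0.727)*1 = 1.052676 - (2.908) = -1.855324.
D < 0, so the roots are the complex-conjugate pair z = (-b +/- i sqrt(-D)) / (2a) = 0.7056 +/- 0.9368i.
For a conjugate pair |z|^2 = z * conj(z) = (product of roots) = c/a = 1/(0.727) = 1.375516, so |z| = sqrt(1.375516) = 1.1728 for both roots.
Moduli of all roots: 1.1728, 1.1728.
All moduli strictly greater than 1? Yes.
Verdict: Stationary.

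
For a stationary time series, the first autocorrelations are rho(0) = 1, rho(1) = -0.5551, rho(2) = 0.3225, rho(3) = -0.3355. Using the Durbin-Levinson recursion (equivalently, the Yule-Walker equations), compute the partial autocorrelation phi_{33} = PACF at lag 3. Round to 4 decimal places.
\phi_{33} = -0.2150

The PACF at lag k is phi_{kk}, the last component of the solution
to the Yule-Walker system G_k phi = r_k where
  (G_k)_{ij} = rho(|i - j|), (r_k)_i = rho(i), i,j = 1..k.
Equivalently, Durbin-Levinson gives phi_{kk} iteratively:
  phi_{11} = rho(1)
  phi_{kk} = [rho(k) - sum_{j=1..k-1} phi_{k-1,j} rho(k-j)]
            / [1 - sum_{j=1..k-1} phi_{k-1,j} rho(j)],
  phi_{k,j} = phi_{k-1,j} - phi_{kk} phi_{k-1,k-j},  j = 1..k-1.
Step k = 1:
  phi_11 = rho(1) = -0.5551.
Step k = 2:
  phi_22 = [rho(2) - phi_11 rho(1)] / [1 - phi_11 rho(1)] = [0.3225 - (-0.5551)(-0.5551)] / [1 - (-0.5551)(-0.5551)]
         = 0.01436399 / 0.69186399 = 0.020761.
  Update: phi_21 = phi_11 - phi_22 phi_11 = -0.5551 - (0.020761)(-0.5551) = -0.543575.
Step k = 3:
  phi_33 = [rho(3) - phi_21 rho(2) - phi_22 rho(1)] / [1 - phi_21 rho(1) - phi_22 rho(2)]
    numerator   = -0.3355 - (-0.543575)(0.3225) - (0.020761)(-0.5551) = -0.14867234
    denominator = 1 - (-0.543575)(-0.5551) - (0.020761)(0.3225) = 0.69156578
  phi_33 = -0.14867234 / 0.69156578 = -0.215.
Therefore phi_{33} = -0.2150.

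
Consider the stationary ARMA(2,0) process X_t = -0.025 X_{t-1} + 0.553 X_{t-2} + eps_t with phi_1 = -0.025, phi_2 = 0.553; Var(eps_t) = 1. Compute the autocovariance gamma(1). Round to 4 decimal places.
\gamma(1) = -0.0808

Multiply the model equation by X_{t-k} and take expectations. With theta_0 = psi_0 = 1 and psi_j the MA(infinity) weights, this gives
  gamma(k) - sum_i phi_i gamma(k-i) = c_k,
  c_k = sigma^2 * sum_{j=k..q} theta_j psi_{j-k}   (c_k = 0 for k > q),
using gamma(-m) = gamma(m).
Pure AR (q = 0): c_0 = sigma^2 = 1, c_k = 0 for k >= 1.
Equations for k = 0, 1, 2 (AR order 2, c_2 = 0):
  (E0) gamma(0) = phi_1 gamma(1) + phi_2 gamma(2) + c_0
  (E1) gamma(1) = phi_1 gamma(0) + phi_2 gamma(1) + c_1
  (E2) gamma(2) = phi_1 gamma(1) + phi_2 gamma(0)
From (E1): gamma(1) = A gamma(0) + B with
  A = phi_1 / (1 - phi_2) = -0.025 / 0.447 = -0.055928,   B = c_1 / (1 - phi_2) = 0 / 0.447 = 0.
Insert (E2) into (E0): gamma(0) (1 - phi_2^2) = phi_1 (1 + phi_2) gamma(1) + c_0.
  phi_1 (1 + phi_2) = (-0.025)(1.553) = -0.038825,   1 - phi_2^2 = 0.694191.
Replace gamma(1) by A gamma(0) + B and collect gamma(0):
  gamma(0) [0.694191 - (-0.038825)(-0.055928)] = c_0 = 1
  gamma(0) * 0.69202 = 1
  gamma(0) = 1 / 0.69202 = 1.445046.
  gamma(1) = A gamma(0) = (-0.055928)(1.445046) = -0.080819.
Therefore gamma(1) = -0.0808 (to 4 decimal places).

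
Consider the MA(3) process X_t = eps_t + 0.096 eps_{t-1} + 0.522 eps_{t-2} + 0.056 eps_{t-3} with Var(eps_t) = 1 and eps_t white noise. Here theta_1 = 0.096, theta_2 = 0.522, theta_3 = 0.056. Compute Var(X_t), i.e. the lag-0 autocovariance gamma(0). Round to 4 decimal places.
\gamma(0) = 1.2848

For an MA(q) process X_t = eps_t + sum_i theta_i eps_{t-i} with
Var(eps_t) = sigma^2, the variance is
  gamma(0) = sigma^2 * (1 + sum_i theta_i^2).
  sum_i theta_i^2 = (0.096)^2 + (0.522)^2 + (0.056)^2 = 0.009216 + 0.272484 + 0.003136 = 0.284836.
  gamma(0) = 1 * (1 + 0.284836) = 1 * 1.284836 = 1.284836, which rounds to 1.2848.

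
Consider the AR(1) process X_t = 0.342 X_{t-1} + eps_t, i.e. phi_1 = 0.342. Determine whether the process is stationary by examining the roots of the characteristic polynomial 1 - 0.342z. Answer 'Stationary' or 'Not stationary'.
\text{Stationary}

The AR(p) characteristic polynomial is P(z) = 1 - 0.342z.
Stationarity requires all roots to lie outside the unit circle, i.e. |z| > 1 for every root.
This is linear in z: 1 + (-0.342) z = 0  =>  z = -1/(-0.342) = 2.923977,  |z| = 2.923977.
Moduli of all roots: 2.9240.
All moduli strictly greater than 1? Yes.
Verdict: Stationary.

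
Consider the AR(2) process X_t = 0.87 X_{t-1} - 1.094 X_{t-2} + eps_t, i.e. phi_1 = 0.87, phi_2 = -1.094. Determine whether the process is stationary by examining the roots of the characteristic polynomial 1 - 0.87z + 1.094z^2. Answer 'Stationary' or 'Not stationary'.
\text{Not stationary}

The AR(p) characteristic polynomial is P(z) = 1 - 0.87z + 1.094z^2.
Stationarity requires all roots to lie outside the unit circle, i.e. |z| > 1 for every root.
Set 1 + (-0.87) z + (1.094) z^2 = 0, i.e. a z^2 + b z + c = 0 with a = 1.094, b = -0.87, c = 1.
Discriminant D = b^2 - 4ac = (-0.87)^2 - 4*(1.094)*1 = 0.7569 - (4.376) = -3.6191.
D < 0, so the roots are the complex-conjugate pair z = (-b +/- i sqrt(-D)) / (2a) = 0.3976 +/- 0.8695i.
For a conjugate pair |z|^2 = z * conj(z) = (product of roots) = c/a = 1/(1.094) = 0.914077, so |z| = sqrt(0.914077) = 0.9561 for both roots.
Moduli of all roots: 0.9561, 0.9561.
All moduli strictly greater than 1? No.
Verdict: Not stationary.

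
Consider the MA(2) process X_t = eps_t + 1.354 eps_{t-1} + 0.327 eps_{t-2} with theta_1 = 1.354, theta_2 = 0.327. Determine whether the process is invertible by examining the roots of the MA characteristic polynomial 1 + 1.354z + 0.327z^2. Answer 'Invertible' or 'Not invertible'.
\text{Not invertible}

The MA(q) characteristic polynomial is P(z) = 1 + 1.354z + 0.327z^2.
Invertibility requires all roots to lie outside the unit circle, i.e. |z| > 1 for every root.
Set 1 + (1.354) z + (0.327) z^2 = 0, i.e. a z^2 + b z + c = 0 with a = 0.327, b = 1.354, c = 1.
Discriminant D = b^2 - 4ac = (1.354)^2 - 4*(0.327)*1 = 1.833316 - (1.308) = 0.525316.
D >= 0, so the roots are real: z = (-b +/- sqrt(D)) / (2a) = (-1.354 +/- 0.724787) / (0.654).
  z_1 = (-1.354 + 0.724787) / (0.654) = -0.9621,   |z_1| = 0.9621.
  z_2 = (-1.354 - 0.724787) / (0.654) = -3.1786,   |z_2| = 3.1786.
Moduli of all roots: 0.9621, 3.1786.
All moduli strictly greater than 1? No.
Verdict: Not invertible.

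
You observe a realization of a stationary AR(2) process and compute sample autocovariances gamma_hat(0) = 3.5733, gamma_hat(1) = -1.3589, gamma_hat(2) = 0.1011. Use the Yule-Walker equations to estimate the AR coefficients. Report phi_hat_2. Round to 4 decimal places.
\hat\phi_{2} = -0.1360

The Yule-Walker equations for an AR(p) process read, in matrix form,
  Gamma_p phi = r_p,   with   (Gamma_p)_{ij} = gamma(|i - j|),
                       (r_p)_i = gamma(i),   i,j = 1..p.
Substitute the sample gammas (Toeplitz matrix and right-hand side of size 2):
  Gamma_p = [[3.5733, -1.3589], [-1.3589, 3.5733]]
  r_p     = [-1.3589, 0.1011]
Written out:
  3.5733 phi_1 - 1.3589 phi_2 = -1.3589
  -1.3589 phi_1 + 3.5733 phi_2 = 0.1011
Solve by Cramer's rule:
  det = gamma(0)^2 - gamma(1)^2 = (3.5733)^2 - (-1.3589)^2 = 12.76847289 - 1.84660921 = 10.92186368
  phi_hat_1 = [gamma(1) gamma(0) - gamma(1) gamma(2)] / det = [(-1.3589)(3.5733) - (-1.3589)(0.1011)] / 10.92186368 = -4.71837258 / 10.92186368 = -0.432
  phi_hat_2 = [gamma(0) gamma(2) - gamma(1)^2] / det = [(3.5733)(0.1011) - (-1.3589)^2] / 10.92186368 = -1.48534858 / 10.92186368 = -0.136
So phi_hat = [-0.4320, -0.1360].
Therefore phi_hat_2 = -0.1360.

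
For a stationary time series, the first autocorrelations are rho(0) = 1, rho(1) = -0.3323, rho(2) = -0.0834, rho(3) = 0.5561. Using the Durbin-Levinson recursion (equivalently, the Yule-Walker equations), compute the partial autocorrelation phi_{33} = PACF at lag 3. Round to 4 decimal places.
\phi_{33} = 0.5310

The PACF at lag k is phi_{kk}, the last component of the solution
to the Yule-Walker system G_k phi = r_k where
  (G_k)_{ij} = rho(|i - j|), (r_k)_i = rho(i), i,j = 1..k.
Equivalently, Durbin-Levinson gives phi_{kk} iteratively:
  phi_{11} = rho(1)
  phi_{kk} = [rho(k) - sum_{j=1..k-1} phi_{k-1,j} rho(k-j)]
            / [1 - sum_{j=1..k-1} phi_{k-1,j} rho(j)],
  phi_{k,j} = phi_{k-1,j} - phi_{kk} phi_{k-1,k-j},  j = 1..k-1.
Step k = 1:
  phi_11 = rho(1) = -0.3323.
Step k = 2:
  phi_22 = [rho(2) - phi_11 rho(1)] / [1 - phi_11 rho(1)] = [-0.0834 - (-0.3323)(-0.3323)] / [1 - (-0.3323)(-0.3323)]
         = -0.19382329 / 0.88957671 = -0.217883.
  Update: phi_21 = phi_11 - phi_22 phi_11 = -0.3323 - (-0.217883)(-0.3323) = -0.404702.
Step k = 3:
  phi_33 = [rho(3) - phi_21 rho(2) - phi_22 rho(1)] / [1 - phi_21 rho(1) - phi_22 rho(2)]
    numerator   = 0.5561 - (-0.404702)(-0.0834) - (-0.217883)(-0.3323) = 0.44994543
    denominator = 1 - (-0.404702)(-0.3323) - (-0.217883)(-0.0834) = 0.84734599
  phi_33 = 0.44994543 / 0.84734599 = 0.531.
Therefore phi_{33} = 0.5310.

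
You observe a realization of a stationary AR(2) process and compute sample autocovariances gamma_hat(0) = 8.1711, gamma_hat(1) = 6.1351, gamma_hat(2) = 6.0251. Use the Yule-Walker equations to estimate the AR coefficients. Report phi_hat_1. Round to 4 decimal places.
\hat\phi_{1} = 0.4520

The Yule-Walker equations for an AR(p) process read, in matrix form,
  Gamma_p phi = r_p,   with   (Gamma_p)_{ij} = gamma(|i - j|),
                       (r_p)_i = gamma(i),   i,j = 1..p.
Substitute the sample gammas (Toeplitz matrix and right-hand side of size 2):
  Gamma_p = [[8.1711, 6.1351], [6.1351, 8.1711]]
  r_p     = [6.1351, 6.0251]
Written out:
  8.1711 phi_1 + 6.1351 phi_2 = 6.1351
  6.1351 phi_1 + 8.1711 phi_2 = 6.0251
Solve by Cramer's rule:
  det = gamma(0)^2 - gamma(1)^2 = (8.1711)^2 - (6.1351)^2 = 66.76687521 - 37.63945201 = 29.1274232
  phi_hat_1 = [gamma(1) gamma(0) - gamma(1) gamma(2)] / det = [(6.1351)(8.1711) - (6.1351)(6.0251)] / 29.1274232 = 13.1659246 / 29.1274232 = 0.452
  phi_hat_2 = [gamma(0) gamma(2) - gamma(1)^2] / det = [(8.1711)(6.0251) - (6.1351)^2] / 29.1274232 = 11.5922426 / 29.1274232 = 0.398
So phi_hat = [0.4520, 0.3980].
Therefore phi_hat_1 = 0.4520.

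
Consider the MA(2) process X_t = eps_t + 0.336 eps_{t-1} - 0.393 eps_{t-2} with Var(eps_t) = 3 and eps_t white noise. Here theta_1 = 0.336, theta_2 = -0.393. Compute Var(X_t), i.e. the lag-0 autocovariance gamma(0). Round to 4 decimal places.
\gamma(0) = 3.8020

For an MA(q) process X_t = eps_t + sum_i theta_i eps_{t-i} with
Var(eps_t) = sigma^2, the variance is
  gamma(0) = sigma^2 * (1 + sum_i theta_i^2).
  sum_i theta_i^2 = (0.336)^2 + (-0.393)^2 = 0.112896 + 0.154449 = 0.267345.
  gamma(0) = 3 * (1 + 0.267345) = 3 * 1.267345 = 3.802035, which rounds to 3.8020.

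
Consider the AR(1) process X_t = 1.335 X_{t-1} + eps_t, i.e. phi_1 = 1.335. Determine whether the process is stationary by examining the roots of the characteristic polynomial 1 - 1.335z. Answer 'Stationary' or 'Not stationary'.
\text{Not stationary}

The AR(p) characteristic polynomial is P(z) = 1 - 1.335z.
Stationarity requires all roots to lie outside the unit circle, i.e. |z| > 1 for every root.
This is linear in z: 1 + (-1.335) z = 0  =>  z = -1/(-1.335) = 0.749064,  |z| = 0.749064.
Moduli of all roots: 0.7491.
All moduli strictly greater than 1? No.
Verdict: Not stationary.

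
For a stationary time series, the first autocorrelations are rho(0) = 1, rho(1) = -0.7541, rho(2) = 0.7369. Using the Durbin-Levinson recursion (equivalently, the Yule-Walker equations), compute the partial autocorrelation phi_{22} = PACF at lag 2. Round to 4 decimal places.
\phi_{22} = 0.3900

The PACF at lag k is phi_{kk}, the last component of the solution
to the Yule-Walker system G_k phi = r_k where
  (G_k)_{ij} = rho(|i - j|), (r_k)_i = rho(i), i,j = 1..k.
Equivalently, Durbin-Levinson gives phi_{kk} iteratively:
  phi_{11} = rho(1)
  phi_{kk} = [rho(k) - sum_{j=1..k-1} phi_{k-1,j} rho(k-j)]
            / [1 - sum_{j=1..k-1} phi_{k-1,j} rho(j)],
  phi_{k,j} = phi_{k-1,j} - phi_{kk} phi_{k-1,k-j},  j = 1..k-1.
Step k = 1:
  phi_11 = rho(1) = -0.7541.
Step k = 2:
  phi_22 = [rho(2) - phi_11 rho(1)] / [1 - phi_11 rho(1)] = [0.7369 - (-0.7541)(-0.7541)] / [1 - (-0.7541)(-0.7541)]
         = 0.16823319 / 0.43133319 = 0.39.
Therefore phi_{22} = 0.3900.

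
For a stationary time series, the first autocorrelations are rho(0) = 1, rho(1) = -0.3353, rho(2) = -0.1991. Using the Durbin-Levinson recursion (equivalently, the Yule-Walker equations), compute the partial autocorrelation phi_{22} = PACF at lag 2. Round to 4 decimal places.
\phi_{22} = -0.3510

The PACF at lag k is phi_{kk}, the last component of the solution
to the Yule-Walker system G_k phi = r_k where
  (G_k)_{ij} = rho(|i - j|), (r_k)_i = rho(i), i,j = 1..k.
Equivalently, Durbin-Levinson gives phi_{kk} iteratively:
  phi_{11} = rho(1)
  phi_{kk} = [rho(k) - sum_{j=1..k-1} phi_{k-1,j} rho(k-j)]
            / [1 - sum_{j=1..k-1} phi_{k-1,j} rho(j)],
  phi_{k,j} = phi_{k-1,j} - phi_{kk} phi_{k-1,k-j},  j = 1..k-1.
Step k = 1:
  phi_11 = rho(1) = -0.3353.
Step k = 2:
  phi_22 = [rho(2) - phi_11 rho(1)] / [1 - phi_11 rho(1)] = [-0.1991 - (-0.3353)(-0.3353)] / [1 - (-0.3353)(-0.3353)]
         = -0.31152609 / 0.88757391 = -0.351.
Therefore phi_{22} = -0.3510.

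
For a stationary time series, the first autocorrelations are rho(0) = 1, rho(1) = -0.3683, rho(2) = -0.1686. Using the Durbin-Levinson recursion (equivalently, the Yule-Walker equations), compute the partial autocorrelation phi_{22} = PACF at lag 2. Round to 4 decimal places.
\phi_{22} = -0.3520

The PACF at lag k is phi_{kk}, the last component of the solution
to the Yule-Walker system G_k phi = r_k where
  (G_k)_{ij} = rho(|i - j|), (r_k)_i = rho(i), i,j = 1..k.
Equivalently, Durbin-Levinson gives phi_{kk} iteratively:
  phi_{11} = rho(1)
  phi_{kk} = [rho(k) - sum_{j=1..k-1} phi_{k-1,j} rho(k-j)]
            / [1 - sum_{j=1..k-1} phi_{k-1,j} rho(j)],
  phi_{k,j} = phi_{k-1,j} - phi_{kk} phi_{k-1,k-j},  j = 1..k-1.
Step k = 1:
  phi_11 = rho(1) = -0.3683.
Step k = 2:
  phi_22 = [rho(2) - phi_11 rho(1)] / [1 - phi_11 rho(1)] = [-0.1686 - (-0.3683)(-0.3683)] / [1 - (-0.3683)(-0.3683)]
         = -0.30424489 / 0.86435511 = -0.352.
Therefore phi_{22} = -0.3520.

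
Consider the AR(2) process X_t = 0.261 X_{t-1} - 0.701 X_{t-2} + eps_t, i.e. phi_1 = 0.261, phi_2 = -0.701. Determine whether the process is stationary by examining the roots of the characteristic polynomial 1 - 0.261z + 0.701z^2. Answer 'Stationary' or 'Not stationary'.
\text{Stationary}

The AR(p) characteristic polynomial is P(z) = 1 - 0.261z + 0.701z^2.
Stationarity requires all roots to lie outside the unit circle, i.e. |z| > 1 for every root.
Set 1 + (-0.261) z + (0.701) z^2 = 0, i.e. a z^2 + b z + c = 0 with a = 0.701, b = -0.261, c = 1.
Discriminant D = b^2 - 4ac = (-0.261)^2 - 4*(0.701)*1 = 0.068121 - (2.804) = -2.735879.
D < 0, so the roots are the complex-conjugate pair z = (-b +/- i sqrt(-D)) / (2a) = 0.1862 +/- 1.1798i.
For a conjugate pair |z|^2 = z * conj(z) = (product of roots) = c/a = 1/(0.701) = 1.426534, so |z| = sqrt(1.426534) = 1.1944 for both roots.
Moduli of all roots: 1.1944, 1.1944.
All moduli strictly greater than 1? Yes.
Verdict: Stationary.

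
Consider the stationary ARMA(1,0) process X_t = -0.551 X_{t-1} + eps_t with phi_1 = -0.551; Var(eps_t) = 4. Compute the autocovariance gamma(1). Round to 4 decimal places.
\gamma(1) = -3.1649

Multiply the model equation by X_{t-k} and take expectations. With theta_0 = psi_0 = 1 and psi_j the MA(infinity) weights, this gives
  gamma(k) - sum_i phi_i gamma(k-i) = c_k,
  c_k = sigma^2 * sum_{j=k..q} theta_j psi_{j-k}   (c_k = 0 for k > q),
using gamma(-m) = gamma(m).
Pure AR (q = 0): c_0 = sigma^2 = 4, c_k = 0 for k >= 1.
Equations for k = 0 and k = 1 (AR order 1):
  gamma(0) = phi_1 gamma(1) + c_0
  gamma(1) = phi_1 gamma(0) + c_1
Substituting the second into the first: gamma(0) (1 - phi_1^2) = c_0 + phi_1 c_1, so
  gamma(0) = c_0 / (1 - phi_1^2) = 4 / (1 - (-0.551)^2) = 4 / 0.696399 = 5.743834.
  gamma(1) = phi_1 gamma(0) = (-0.551)(5.743834) = -3.164852.
Therefore gamma(1) = -3.1649 (to 4 decimal places).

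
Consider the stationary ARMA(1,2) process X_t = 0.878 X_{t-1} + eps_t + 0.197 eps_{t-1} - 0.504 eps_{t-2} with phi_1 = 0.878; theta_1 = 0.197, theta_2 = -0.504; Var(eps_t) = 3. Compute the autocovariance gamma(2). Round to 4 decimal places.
\gamma(2) = 4.5178

Multiply the model equation by X_{t-k} and take expectations. With theta_0 = psi_0 = 1 and psi_j the MA(infinity) weights, this gives
  gamma(k) - sum_i phi_i gamma(k-i) = c_k,
  c_k = sigma^2 * sum_{j=k..q} theta_j psi_{j-k}   (c_k = 0 for k > q),
using gamma(-m) = gamma(m).
psi-weights needed (psi_j = theta_j + sum_i phi_i psi_{j-i}):
  psi_1 = theta_1 + phi_1 = 0.197 + (0.878) = 1.075
  psi_2 = theta_2 + phi_1 psi_1 = -0.504 + (0.878)(1.075) = 0.43985
Right-hand sides:
  c_0 = sigma^2 (1 + theta_1 psi_1 + theta_2 psi_2) = 3 * (1 + (0.197)(1.075) + (-0.504)(0.43985)) = 3 * 0.990091 = 2.970272
  c_1 = sigma^2 (theta_1 + theta_2 psi_1) = 3 * (0.197 + (-0.504)(1.075)) = -1.0344
  c_2 = sigma^2 theta_2 = 3 * (-0.504) = -1.512
Equations for k = 0 and k = 1 (AR order 1):
  gamma(0) = phi_1 gamma(1) + c_0
  gamma(1) = phi_1 gamma(0) + c_1
Substituting the second into the first: gamma(0) (1 - phi_1^2) = c_0 + phi_1 c_1, so
  gamma(0) = (c_0 + phi_1 c_1) / (1 - phi_1^2) = (2.970272 + (0.878)(-1.0344)) / (1 - (0.878)^2) = 2.062069 / 0.229116 = 9.000107.
  gamma(1) = phi_1 gamma(0) + c_1 = (0.878)(9.000107) + (-1.0344) = 6.867694.
For k = 2: gamma(2) = phi_1 gamma(1) + c_2
  = (0.878)(6.867694) + (-1.512) = 4.517836.
Therefore gamma(2) = 4.5178 (to 4 decimal places).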